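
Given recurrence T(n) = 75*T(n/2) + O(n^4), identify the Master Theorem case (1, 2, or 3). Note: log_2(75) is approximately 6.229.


Master Theorem parameters: a=75, b=2, c=4
log_b(a) = 6.229
Compare b^c with a: 2^4 = 16 < 75, so c < log_b(a).
Comparing c=4 vs log_b(a)=6.229:
4 < 6.229 => Case 1
Result: T(n) = O(n^(log_2 75)) ~ O(n^6.229)
Master Theorem case = 1


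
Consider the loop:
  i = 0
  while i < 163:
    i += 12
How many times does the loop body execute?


Starting at i = 0, each iteration adds 12.
Iterations until i >= 163:
  Iteration 1: i = 0 -> i = 12
  Iteration 2: i = 12 -> i = 24
  Iteration 3: i = 24 -> i = 36
  Iteration 4: i = 36 -> i = 48
  Iteration 5: i = 48 -> i = 60
  Iteration 6: i = 60 -> i = 72
  Iteration 7: i = 72 -> i = 84
  Iteration 8: i = 84 -> i = 96
  ... continuing ...
Total iterations = ceil(163/12) = 14


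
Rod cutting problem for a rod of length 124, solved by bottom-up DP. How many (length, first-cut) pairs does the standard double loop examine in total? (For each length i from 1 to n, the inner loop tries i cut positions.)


For each subproblem length i = 1..124, the inner loop considers i possible first cuts.
Total = 1 + 2 + ... + 124
= 124*(124+1)/2
= 124*125/2 = 7750


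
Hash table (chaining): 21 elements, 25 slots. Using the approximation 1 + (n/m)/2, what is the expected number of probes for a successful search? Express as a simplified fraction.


Computing expected probes:
alpha = 21/25
= 1 + alpha/2
= 1 + 21/(2*25)
= (2*25 + 21) / (2*25)
= 71/50


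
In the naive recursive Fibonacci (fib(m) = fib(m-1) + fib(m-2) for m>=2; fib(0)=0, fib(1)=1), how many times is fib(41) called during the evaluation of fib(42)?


Let N(m) = number of times fib(m) is called while evaluating fib(42).
N(42) = 1 (the initial call).
N(41) = 1 (only fib(42) calls it).
For 1 <= m <= 40: fib(m) is called by fib(m+1) and fib(m+2), so
  N(m) = N(m+1) + N(m+2).
fib(0) is called only by fib(2), so N(0) = N(2).
Walk down from m=42:
  N(42)=1, N(41)=1
N(41) = 1


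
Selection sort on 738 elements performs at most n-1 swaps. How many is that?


Each of the 737 passes places one element in its final position.
Pass 1: swap minimum into position 0
Pass 2: swap minimum of remaining into position 1
...
Pass 737: last two elements, one swap
Maximum swaps = 738 - 1 = 737


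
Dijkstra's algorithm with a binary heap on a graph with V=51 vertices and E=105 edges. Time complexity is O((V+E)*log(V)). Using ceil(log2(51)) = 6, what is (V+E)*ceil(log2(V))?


Dijkstra with a binary heap: each vertex is extracted once, each edge may relax once.
Each heap operation costs O(log V).
V + E = 51 + 105 = 156
ceil(log2(51)) = 6 (since 2^5 = 32 < 51 <= 64 = 2^6)
Total heap work = (V+E) * ceil(log2(V)) = 156 * 6 = 936


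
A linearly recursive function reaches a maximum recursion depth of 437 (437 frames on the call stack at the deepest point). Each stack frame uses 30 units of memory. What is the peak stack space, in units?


Maximum recursion depth = 437 frames
Memory per frame = 30 units
Total stack space = depth * frame_size
= 437 * 30 = 13110


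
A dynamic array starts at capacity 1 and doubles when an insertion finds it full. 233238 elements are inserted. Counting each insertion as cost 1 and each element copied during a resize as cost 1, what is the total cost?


n = 233238
Insertion costs: 233238
Resizes copy 1, 2, 4, ... up to the largest power of 2 that is <= n-1 = 233237, i.e. 131072.
Copy costs = 1 + 2 + 4 + 8 + 16 + 32 + 64 + 128 + 256 + 512 + 1024 + 2048 + 4096 + 8192 + 16384 + 32768 + 65536 + 131072 = 262143
Total = 233238 + 262143 = 495381


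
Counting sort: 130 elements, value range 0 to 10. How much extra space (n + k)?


n = 130 (output array)
k = 11 (count array for 11 distinct values)
Extra space = 130 + 11 = 141


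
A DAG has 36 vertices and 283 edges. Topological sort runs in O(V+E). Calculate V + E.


V = 36 (vertex processing)
E = 283 (edge processing)
V + E = 36 + 283 = 319


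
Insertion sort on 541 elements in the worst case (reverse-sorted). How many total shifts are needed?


In the worst case (reverse-sorted), each element shifts past all previous:
  Element 1: 1 shifts
  Element 2: 2 shifts
  Element 3: 3 shifts
  Element 4: 4 shifts
  Element 5: 5 shifts
  ...
  Element 540: 540 shifts
Total = 1 + 2 + ... + 540
= 541*(541-1)/2 = 146070


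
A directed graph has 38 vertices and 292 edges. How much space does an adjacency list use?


Adjacency list: one list head per vertex + one entry per edge
Vertex heads: 38
Edge entries: 292
Total = 38 + 292 = 330


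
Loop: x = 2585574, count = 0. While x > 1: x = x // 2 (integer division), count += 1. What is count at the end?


The variable x halves each step:
x = 2585574 -> 1292787 -> 646393 -> 323196 -> 161598 -> 80799 -> 40399 -> 20199 -> 10099 -> 5049 -> 2524 -> 1262 -> 631 -> 315 -> 157 -> 78 -> 39 -> 19 -> 9 -> 4 -> 2 -> 1
Number of halvings = floor(log2(2585574)) = 21


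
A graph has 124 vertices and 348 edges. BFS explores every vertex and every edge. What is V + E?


A full BFS traversal dequeues each vertex once and examines each edge once.
Vertex visits: 124
Edge visits: 348
V + E = 124 + 348 = 472


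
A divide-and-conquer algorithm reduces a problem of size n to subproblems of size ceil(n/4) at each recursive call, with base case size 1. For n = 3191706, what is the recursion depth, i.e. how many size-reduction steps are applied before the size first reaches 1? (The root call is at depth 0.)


Each step divides the size by 4 (rounding up); after k steps the size is ceil(n/4^k), which equals 1 exactly when 4^k >= n.
So the depth is the smallest k with 4^k >= 3191706, i.e. ceil(log_4(3191706)).
4^10 = 1048576 < 3191706 <= 4194304 = 4^11
Recursion depth = 11


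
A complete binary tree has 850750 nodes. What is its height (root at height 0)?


In a complete binary tree, level k holds nodes 2^k .. 2^(k+1)-1 (1-indexed).
Height = floor(log2(n)) = floor(log2(850750)) = 19
Check: 2^19 = 524288 <= 850750 < 1048576 = 2^20


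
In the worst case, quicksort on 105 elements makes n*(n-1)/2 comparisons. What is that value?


Sum of comparisons per partition:
104 + 103 + ... + 1 + 0
= 105 * (105 - 1) / 2
= 105 * 104 / 2
= 5460


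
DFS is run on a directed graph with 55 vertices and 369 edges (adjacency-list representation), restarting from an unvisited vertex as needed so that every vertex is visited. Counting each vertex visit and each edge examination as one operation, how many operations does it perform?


A full DFS traversal processes each vertex exactly once (push/pop on stack).
Each directed edge is examined once.
V = 55, E = 369
V + E = 424


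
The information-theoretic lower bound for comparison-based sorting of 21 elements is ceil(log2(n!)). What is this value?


A binary decision tree of height h has at most 2^h leaves and needs at least n! of them, so h >= ceil(log2(n!)).
Compute 21! as a running product:
  x2 = 2, x3 = 6, x4 = 24, x5 = 120
  x6 = 720, x7 = 5040, x8 = 40320, x9 = 362880
  x10 = 3628800, x11 = 39916800, x12 = 479001600, x13 = 6227020800
  x14 = 87178291200, x15 = 1307674368000, x16 = 20922789888000, x17 = 355687428096000
  x18 = 6402373705728000, x19 = 121645100408832000, x20 = 2432902008176640000, x21 = 51090942171709440000
21! = 51090942171709440000
Bracket between powers of 2:
  2^65 = 36893488147419103232 < 51090942171709440000 <= 73786976294838206464 = 2^66
So ceil(log2(21!)) = 66


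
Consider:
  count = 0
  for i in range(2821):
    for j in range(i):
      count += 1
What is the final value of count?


For each i, the inner loop runs i times:
  i=0: inner runs 0 times
  i=1: inner runs 1 time
  i=2: inner runs 2 times
  i=3: inner runs 3 times
  i=4: inner runs 4 times
  i=5: inner runs 5 times
  i=6: inner runs 6 times
  i=7: inner runs 7 times
  ...
Total = 0 + 1 + 2 + ... + 2820 = 2821*(2821-1)/2 = 3977610


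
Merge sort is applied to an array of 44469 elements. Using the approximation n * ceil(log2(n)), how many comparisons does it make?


Merge sort divides the array into halves recursively.
Number of levels = ceil(log2(44469)) = 16
At each level, approximately n = 44469 comparisons are needed for merging.
Total comparisons ~ n * ceil(log2(n)) = 44469 * 16 = 711504


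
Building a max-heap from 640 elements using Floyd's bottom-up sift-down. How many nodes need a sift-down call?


In a heap of 640 elements (0-indexed array):
  Last element index: 639
  Parent of last element: floor((639 - 1) / 2) = 319
  Internal nodes: indices 0 to 319
  Count = floor(640/2) = 320


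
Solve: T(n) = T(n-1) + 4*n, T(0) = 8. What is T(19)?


Expanding the recurrence:
T(19) = T(18) + 4*19
       = T(17) + 4*18 + 4*19
       ...
       = T(0) + 4*(1 + 2 + ... + 19)
       = 8 + 4 * 19*20/2
       = 8 + 4 * 190
       = 8 + 760 = 768


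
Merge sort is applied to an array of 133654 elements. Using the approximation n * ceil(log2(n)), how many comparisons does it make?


Merge sort divides the array into halves recursively.
Number of levels = ceil(log2(133654)) = 18
At each level, approximately n = 133654 comparisons are needed for merging.
Total comparisons ~ n * ceil(log2(n)) = 133654 * 18 = 2405772


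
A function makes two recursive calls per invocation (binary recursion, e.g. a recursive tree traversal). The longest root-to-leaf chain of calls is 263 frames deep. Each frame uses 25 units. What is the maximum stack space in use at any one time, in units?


Binary recursion: the two calls run one after the other, so only one root-to-leaf chain of frames is on the stack at a time.
Maximum depth (longest chain) = 263 frames
Each frame = 25 units
Max stack space = 263 * 25 = 6575


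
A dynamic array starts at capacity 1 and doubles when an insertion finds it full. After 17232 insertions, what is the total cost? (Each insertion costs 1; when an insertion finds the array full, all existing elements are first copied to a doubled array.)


Insertion cost: 17232 (one per element)
Resizes occur just before inserting elements 2, 3, 5, 9, ...
Elements copied at each resize: 1 + 2 + 4 + 8 + 16 + 32 + 64 + 128 + 256 + 512 + 1024 + 2048 + 4096 + 8192 + 16384
Sum of copies = 32767 (geometric series: 2^k - 1)
Total = 17232 + 32767 = 49999


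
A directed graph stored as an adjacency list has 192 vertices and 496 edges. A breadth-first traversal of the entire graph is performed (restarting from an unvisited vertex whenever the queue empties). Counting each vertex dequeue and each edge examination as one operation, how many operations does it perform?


A full BFS traversal dequeues each vertex once and examines each edge once.
Vertex visits: 192
Edge visits: 496
V + E = 192 + 496 = 688


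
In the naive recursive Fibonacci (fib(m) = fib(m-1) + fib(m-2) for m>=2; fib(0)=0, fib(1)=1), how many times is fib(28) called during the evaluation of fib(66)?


Let N(m) = number of times fib(m) is called while evaluating fib(66).
N(66) = 1 (the initial call).
N(65) = 1 (only fib(66) calls it).
For 1 <= m <= 64: fib(m) is called by fib(m+1) and fib(m+2), so
  N(m) = N(m+1) + N(m+2).
fib(0) is called only by fib(2), so N(0) = N(2).
Walk down from m=66:
  N(66)=1, N(65)=1, N(64)=2, N(63)=3, N(62)=5, N(61)=8, N(60)=13, N(59)=21, N(58)=34, N(57)=55, N(56)=89, N(55)=144, N(54)=233, N(53)=377, N(52)=610, N(51)=987, N(50)=1597, N(49)=2584, N(48)=4181, N(47)=6765, N(46)=10946, N(45)=17711, N(44)=28657, N(43)=46368, N(42)=75025, N(41)=121393, N(40)=196418, N(39)=317811, N(38)=514229, N(37)=832040, N(36)=1346269, N(35)=2178309, N(34)=3524578, N(33)=5702887, N(32)=9227465, N(31)=14930352, N(30)=24157817, N(29)=39088169, N(28)=63245986
N(28) = 63245986


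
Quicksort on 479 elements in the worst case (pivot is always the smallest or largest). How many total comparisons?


In the worst case, each partition step picks the worst pivot:
  Partition 1: 478 comparisons (n-1 elements to compare)
  Partition 2: 477 comparisons
  Partition 3: 476 comparisons
  Partition 4: 475 comparisons
  Partition 5: 474 comparisons
  ...
  Last partition: 0 comparisons
Total = (n-1) + (n-2) + ... + 1 + 0 = n*(n-1)/2
= 479*478/2 = 114481


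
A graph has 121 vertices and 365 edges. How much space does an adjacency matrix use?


Adjacency matrix: V x V grid of entries
Space = V^2 = 121^2 = 121 * 121 = 14641


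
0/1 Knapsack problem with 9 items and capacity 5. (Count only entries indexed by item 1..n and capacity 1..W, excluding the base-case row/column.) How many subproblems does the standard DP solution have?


The DP table is indexed by (item, capacity).
Rows: 9 items
Columns: 5 capacity values (1 to W)
Total subproblems = 9 * 5 = 45


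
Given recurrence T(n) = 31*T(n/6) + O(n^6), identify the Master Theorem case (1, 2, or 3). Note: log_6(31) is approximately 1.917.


Master Theorem parameters: a=31, b=6, c=6
log_b(a) = 1.917
Compare b^c with a: 6^6 = 46656 > 31, so c > log_b(a).
Comparing c=6 vs log_b(a)=1.917:
6 > 1.917 => Case 3
Result: T(n) = O(n^6)
Master Theorem case = 3


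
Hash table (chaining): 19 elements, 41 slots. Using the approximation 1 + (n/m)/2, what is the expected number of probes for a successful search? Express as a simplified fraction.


Computing expected probes:
alpha = 19/41
= 1 + alpha/2
= 1 + 19/(2*41)
= (2*41 + 19) / (2*41)
= 101/82


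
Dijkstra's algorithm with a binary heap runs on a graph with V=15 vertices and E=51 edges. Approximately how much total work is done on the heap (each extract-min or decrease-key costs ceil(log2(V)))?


Dijkstra with a binary heap: each vertex is extracted once, each edge may relax once.
Each heap operation costs O(log V).
V + E = 15 + 51 = 66
ceil(log2(15)) = 4 (since 2^3 = 8 < 15 <= 16 = 2^4)
Total heap work = (V+E) * ceil(log2(V)) = 66 * 4 = 264


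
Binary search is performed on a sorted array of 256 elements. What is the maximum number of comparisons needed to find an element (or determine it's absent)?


Binary search halves the search space each comparison:
  Step 1: search space = 256 -> 128
  Step 2: search space = 128 -> 64
  Step 3: search space = 64 -> 32
  Step 4: search space = 32 -> 16
  Step 5: search space = 16 -> 8
  Step 6: search space = 8 -> 4
  Step 7: search space = 4 -> 2
  Step 8: search space = 2 -> 1
  Step 9: search space = 1 (final check)
Maximum comparisons = floor(log2(256)) + 1 = 8 + 1 = 9


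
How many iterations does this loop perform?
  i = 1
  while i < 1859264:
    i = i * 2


The loop variable doubles each iteration:
i = 1 -> 2 -> 4 -> 8 -> 16 -> 32 -> 64 -> 128 -> 256 -> 512 -> 1024 -> 2048 -> 4096 -> 8192 -> 16384 -> 32768 -> 65536 -> 131072 -> 262144 -> 524288 -> 1048576 -> 2097152 (stop, 2097152 >= 1859264)
Number of doublings = ceil(log2(1859264)) = 21


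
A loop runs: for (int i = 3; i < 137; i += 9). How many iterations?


Loop starts at i = 3, increments by 9, stops when i >= 137.
Number of iterations = ceil((137 - 3) / 9)
= ceil(134 / 9)
= 15


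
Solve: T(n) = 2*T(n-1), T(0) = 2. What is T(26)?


Unrolling:
T(26) = 2*T(25) = 2^2*T(24) = ... = 2^26*T(0)
= 2^26 * 2
= 67108864 * 2 = 134217728


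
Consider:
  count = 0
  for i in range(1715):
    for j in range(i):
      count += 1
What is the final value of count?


For each i, the inner loop runs i times:
  i=0: inner runs 0 times
  i=1: inner runs 1 time
  i=2: inner runs 2 times
  i=3: inner runs 3 times
  i=4: inner runs 4 times
  i=5: inner runs 5 times
  i=6: inner runs 6 times
  i=7: inner runs 7 times
  ...
Total = 0 + 1 + 2 + ... + 1714 = 1715*(1715-1)/2 = 1469755


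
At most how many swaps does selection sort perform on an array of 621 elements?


Each of the 620 passes places one element in its final position.
Pass 1: swap minimum into position 0
Pass 2: swap minimum of remaining into position 1
...
Pass 620: last two elements, one swap
Maximum swaps = 621 - 1 = 620


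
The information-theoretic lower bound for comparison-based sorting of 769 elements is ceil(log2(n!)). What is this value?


A binary decision tree of height h has at most 2^h leaves and needs at least n! of them, so h >= ceil(log2(n!)).
769! is far too large to multiply out, so use Stirling's series:
  ln(n!) ~ n ln n - n + (1/2) ln(2 pi n) + 1/(12n)  (error below 1/(360 n^3), negligible here)
  ln(769) = 6.6450910
  n ln n = 769 * 6.6450910 = 5110.0750
  (1/2) ln(2 pi * 769) = (1/2) ln(4831.7695) = 4.2415
  1/(12*769) = 0.0001
  ln(769!) ~ 5110.0750 - 769 + 4.2415 + 0.0001 = 4345.3166
Convert to base 2: log2(769!) = 4345.3166 / ln 2 = 4345.3166 / 0.69314718 = 6268.9667
ceil(6268.9667) = 6269


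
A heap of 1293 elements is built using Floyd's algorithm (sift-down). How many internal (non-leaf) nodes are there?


Leaf nodes occupy roughly half the array.
Sift-down is called for each internal node, starting from the last one.
Internal nodes = floor(n/2) = floor(1293/2) = 646


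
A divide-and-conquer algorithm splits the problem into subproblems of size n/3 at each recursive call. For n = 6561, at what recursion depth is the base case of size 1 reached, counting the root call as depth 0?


At each depth, the problem size is divided by 3:
  Depth 0: problem size = 6561
  Depth 1: problem size = 2187
  Depth 2: problem size = 729
  Depth 3: problem size = 243
  Depth 4: problem size = 81
  Depth 5: problem size = 27
  Depth 6: problem size = 9
  Depth 7: problem size = 3
  Depth 8: problem size = 1 (base case)
The base case is reached at depth log_3(6561) = 8 (the tree has 9 levels counting depth 0, but the depth asked for is 8).
Recursion depth = 8


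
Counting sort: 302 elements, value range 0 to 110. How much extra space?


n = 302 (output array)
k = 111 (count array for 111 distinct values)
Extra space = 302 + 111 = 413


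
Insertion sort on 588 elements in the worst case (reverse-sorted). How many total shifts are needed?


In the worst case (reverse-sorted), each element shifts past all previous:
  Element 1: 1 shifts
  Element 2: 2 shifts
  Element 3: 3 shifts
  Element 4: 4 shifts
  Element 5: 5 shifts
  ...
  Element 587: 587 shifts
Total = 1 + 2 + ... + 587
= 588*(588-1)/2 = 172578


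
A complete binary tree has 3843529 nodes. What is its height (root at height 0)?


In a complete binary tree, level k holds nodes 2^k .. 2^(k+1)-1 (1-indexed).
Height = floor(log2(n)) = floor(log2(3843529)) = 21
Check: 2^21 = 2097152 <= 3843529 < 4194304 = 2^22


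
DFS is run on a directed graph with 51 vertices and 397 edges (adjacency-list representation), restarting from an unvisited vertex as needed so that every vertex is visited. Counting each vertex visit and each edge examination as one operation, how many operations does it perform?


A full DFS traversal processes each vertex exactly once (push/pop on stack).
Each directed edge is examined once.
V = 51, E = 397
V + E = 448


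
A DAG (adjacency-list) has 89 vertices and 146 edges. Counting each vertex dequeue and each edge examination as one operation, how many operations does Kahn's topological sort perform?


V = 89 (vertex processing)
E = 146 (edge processing)
V + E = 89 + 146 = 235


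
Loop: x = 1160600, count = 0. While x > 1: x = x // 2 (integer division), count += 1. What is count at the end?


The variable x halves each step:
x = 1160600 -> 580300 -> 290150 -> 145075 -> 72537 -> 36268 -> 18134 -> 9067 -> 4533 -> 2266 -> 1133 -> 566 -> 283 -> 141 -> 70 -> 35 -> 17 -> 8 -> 4 -> 2 -> 1
Number of halvings = floor(log2(1160600)) = 20


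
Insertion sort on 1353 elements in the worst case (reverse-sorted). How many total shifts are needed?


In the worst case (reverse-sorted), each element shifts past all previous:
  Element 1: 1 shifts
  Element 2: 2 shifts
  Element 3: 3 shifts
  Element 4: 4 shifts
  Element 5: 5 shifts
  ...
  Element 1352: 1352 shifts
Total = 1 + 2 + ... + 1352
= 1353*(1353-1)/2 = 914628


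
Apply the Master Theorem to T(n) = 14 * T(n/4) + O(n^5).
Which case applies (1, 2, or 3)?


The Master Theorem: T(n) = a*T(n/b) + O(n^c)
  a = 14, b = 4, c = 5
log_b(a) = log_4(14) ~ 1.904
Compare b^c with a: 4^5 = 1024 > 14, so c > log_b(a).
Since c > log_b(a), Case 3 applies.
T(n) = O(n^5)
Master Theorem case = 3


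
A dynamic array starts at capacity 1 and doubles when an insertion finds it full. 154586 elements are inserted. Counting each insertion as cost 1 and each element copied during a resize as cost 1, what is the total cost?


n = 154586
Insertion costs: 154586
Resizes copy 1, 2, 4, ... up to the largest power of 2 that is <= n-1 = 154585, i.e. 131072.
Copy costs = 1 + 2 + 4 + 8 + 16 + 32 + 64 + 128 + 256 + 512 + 1024 + 2048 + 4096 + 8192 + 16384 + 32768 + 65536 + 131072 = 262143
Total = 154586 + 262143 = 416729


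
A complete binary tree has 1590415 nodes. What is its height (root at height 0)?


In a complete binary tree, level k holds nodes 2^k .. 2^(k+1)-1 (1-indexed).
Height = floor(log2(n)) = floor(log2(1590415)) = 20
Check: 2^20 = 1048576 <= 1590415 < 2097152 = 2^21


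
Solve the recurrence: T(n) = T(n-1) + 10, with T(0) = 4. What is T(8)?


Unrolling the recurrence:
T(8) = T(7) + 10
       = T(6) + 10 + 10
       = T(5) + 10*3
       ...
       = T(0) + 10*8
       = 4 + 80 = 84


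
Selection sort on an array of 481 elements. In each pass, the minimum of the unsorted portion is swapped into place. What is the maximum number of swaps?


Selection sort performs one swap per pass:
  Pass 1: find min in positions 0 to 480, swap with position 0
  Pass 2: find min in positions 1 to 480, swap with position 1
  Pass 3: find min in positions 2 to 480, swap with position 2
  Pass 4: find min in positions 3 to 480, swap with position 3
  Pass 5: find min in positions 4 to 480, swap with position 4
  ... (475 more passes)
Total passes (and swaps) = n - 1 = 481 - 1 = 480


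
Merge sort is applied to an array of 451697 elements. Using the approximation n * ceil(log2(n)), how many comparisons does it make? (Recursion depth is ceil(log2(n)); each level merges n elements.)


Merge sort divides the array into halves recursively.
Number of levels = ceil(log2(451697)) = 19
At each level, approximately n = 451697 comparisons are needed for merging.
Total comparisons ~ n * ceil(log2(n)) = 451697 * 19 = 8582243


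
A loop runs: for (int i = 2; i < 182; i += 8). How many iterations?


Loop starts at i = 2, increments by 8, stops when i >= 182.
Number of iterations = ceil((182 - 2) / 8)
= ceil(180 / 8)
= 23


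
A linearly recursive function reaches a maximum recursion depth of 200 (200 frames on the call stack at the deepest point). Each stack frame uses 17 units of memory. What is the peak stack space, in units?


Maximum recursion depth = 200 frames
Memory per frame = 17 units
Total stack space = depth * frame_size
= 200 * 17 = 3400


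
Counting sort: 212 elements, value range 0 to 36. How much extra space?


n = 212 (output array)
k = 37 (count array for 37 distinct values)
Extra space = 212 + 37 = 249


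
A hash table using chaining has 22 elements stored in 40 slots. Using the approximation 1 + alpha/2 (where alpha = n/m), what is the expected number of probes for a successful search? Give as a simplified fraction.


Load factor alpha = n/m = 22/40
Expected probes = 1 + alpha/2 = 1 + 22/(2*40)
= 1 + 22/80
= 80/80 + 22/80
= 102/80
Simplify: 51/40


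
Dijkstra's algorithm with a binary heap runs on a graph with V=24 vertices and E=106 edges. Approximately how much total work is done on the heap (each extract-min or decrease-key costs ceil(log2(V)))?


Dijkstra with a binary heap: each vertex is extracted once, each edge may relax once.
Each heap operation costs O(log V).
V + E = 24 + 106 = 130
ceil(log2(24)) = 5 (since 2^4 = 16 < 24 <= 32 = 2^5)
Total heap work = (V+E) * ceil(log2(V)) = 130 * 5 = 650


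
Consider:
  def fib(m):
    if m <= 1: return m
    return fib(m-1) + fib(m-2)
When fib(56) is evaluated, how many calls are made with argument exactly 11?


Let N(m) = number of times fib(m) is called while evaluating fib(56).
N(56) = 1 (the initial call).
N(55) = 1 (only fib(56) calls it).
For 1 <= m <= 54: fib(m) is called by fib(m+1) and fib(m+2), so
  N(m) = N(m+1) + N(m+2).
fib(0) is called only by fib(2), so N(0) = N(2).
Walk down from m=56:
  N(56)=1, N(55)=1, N(54)=2, N(53)=3, N(52)=5, N(51)=8, N(50)=13, N(49)=21, N(48)=34, N(47)=55, N(46)=89, N(45)=144, N(44)=233, N(43)=377, N(42)=610, N(41)=987, N(40)=1597, N(39)=2584, N(38)=4181, N(37)=6765, N(36)=10946, N(35)=17711, N(34)=28657, N(33)=46368, N(32)=75025, N(31)=121393, N(30)=196418, N(29)=317811, N(28)=514229, N(27)=832040, N(26)=1346269, N(25)=2178309, N(24)=3524578, N(23)=5702887, N(22)=9227465, N(21)=14930352, N(20)=24157817, N(19)=39088169, N(18)=63245986, N(17)=102334155, N(16)=165580141, N(15)=267914296, N(14)=433494437, N(13)=701408733, N(12)=1134903170, N(11)=1836311903
N(11) = 1836311903


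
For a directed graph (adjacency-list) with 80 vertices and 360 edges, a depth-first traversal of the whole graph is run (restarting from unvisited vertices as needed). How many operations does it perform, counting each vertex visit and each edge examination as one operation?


A full DFS traversal visits each vertex once and examines each edge once.
V = 80
E = 360
Sum = 80 + 360 = 440


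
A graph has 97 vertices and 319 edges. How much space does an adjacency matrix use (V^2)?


Adjacency matrix: V x V grid of entries
Space = V^2 = 97^2 = 97 * 97 = 9409


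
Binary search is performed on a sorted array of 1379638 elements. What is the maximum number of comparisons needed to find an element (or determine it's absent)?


Binary search halves the search space each comparison:
  Step 1: search space = 1379638 -> 689819
  Step 2: search space = 689819 -> 344909
  Step 3: search space = 344909 -> 172454
  Step 4: search space = 172454 -> 86227
  Step 5: search space = 86227 -> 43113
  Step 6: search space = 43113 -> 21556
  Step 7: search space = 21556 -> 10778
  Step 8: search space = 10778 -> 5389
  Step 9: search space = 5389 -> 2694
  Step 10: search space = 2694 -> 1347
  Step 11: search space = 1347 -> 673
  Step 12: search space = 673 -> 336
  Step 13: search space = 336 -> 168
  Step 14: search space = 168 -> 84
  Step 15: search space = 84 -> 42
  Step 16: search space = 42 -> 21
  Step 17: search space = 21 -> 10
  Step 18: search space = 10 -> 5
  Step 19: search space = 5 -> 2
  Step 20: search space = 2 -> 1
  Step 21: search space = 1 (final check)
Maximum comparisons = floor(log2(1379638)) + 1 = 20 + 1 = 21


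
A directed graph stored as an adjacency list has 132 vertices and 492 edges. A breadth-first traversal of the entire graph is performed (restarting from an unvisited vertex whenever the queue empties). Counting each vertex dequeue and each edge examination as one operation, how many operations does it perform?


A full BFS traversal dequeues each vertex once and examines each edge once.
Vertex visits: 132
Edge visits: 492
V + E = 132 + 492 = 624


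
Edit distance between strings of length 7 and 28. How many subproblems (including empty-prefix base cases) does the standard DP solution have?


The table includes base cases (empty prefixes).
Rows: (m+1) = 8
Columns: (n+1) = 29
Total = 8 * 29 = 232


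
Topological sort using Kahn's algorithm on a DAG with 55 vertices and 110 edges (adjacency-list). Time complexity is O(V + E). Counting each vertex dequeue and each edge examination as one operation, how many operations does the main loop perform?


Kahn's algorithm:
  1. Compute in-degrees: O(V + E)
  2. Process queue: each vertex dequeued once (O(V))
     each edge examined once (O(E))
Total = V + E = 55 + 110 = 165


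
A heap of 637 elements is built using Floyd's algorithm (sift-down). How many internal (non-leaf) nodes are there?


Leaf nodes occupy roughly half the array.
Sift-down is called for each internal node, starting from the last one.
Internal nodes = floor(n/2) = floor(637/2) = 318


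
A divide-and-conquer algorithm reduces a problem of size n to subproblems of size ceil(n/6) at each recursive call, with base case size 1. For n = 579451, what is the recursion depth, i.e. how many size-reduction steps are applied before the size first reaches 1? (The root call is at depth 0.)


Each step divides the size by 6 (rounding up); after k steps the size is ceil(n/6^k), which equals 1 exactly when 6^k >= n.
So the depth is the smallest k with 6^k >= 579451, i.e. ceil(log_6(579451)).
6^7 = 279936 < 579451 <= 1679616 = 6^8
Recursion depth = 8


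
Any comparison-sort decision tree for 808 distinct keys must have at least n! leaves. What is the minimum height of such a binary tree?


A binary decision tree of height h has at most 2^h leaves and needs at least n! of them, so h >= ceil(log2(n!)).
808! is far too large to multiply out, so use Stirling's series:
  ln(n!) ~ n ln n - n + (1/2) ln(2 pi n) + 1/(12n)  (error below 1/(360 n^3), negligible here)
  ln(808) = 6.6945621
  n ln n = 808 * 6.6945621 = 5409.2062
  (1/2) ln(2 pi * 808) = (1/2) ln(5076.8137) = 4.2662
  1/(12*808) = 0.0001
  ln(808!) ~ 5409.2062 - 808 + 4.2662 + 0.0001 = 4605.4725
Convert to base 2: log2(808!) = 4605.4725 / ln 2 = 4605.4725 / 0.69314718 = 6644.2923
ceil(6644.2923) = 6645


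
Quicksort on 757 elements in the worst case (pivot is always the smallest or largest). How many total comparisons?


In the worst case, each partition step picks the worst pivot:
  Partition 1: 756 comparisons (n-1 elements to compare)
  Partition 2: 755 comparisons
  Partition 3: 754 comparisons
  Partition 4: 753 comparisons
  Partition 5: 752 comparisons
  ...
  Last partition: 0 comparisons
Total = (n-1) + (n-2) + ... + 1 + 0 = n*(n-1)/2
= 757*756/2 = 286146


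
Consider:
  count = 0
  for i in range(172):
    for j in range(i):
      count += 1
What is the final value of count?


For each i, the inner loop runs i times:
  i=0: inner runs 0 times
  i=1: inner runs 1 time
  i=2: inner runs 2 times
  i=3: inner runs 3 times
  i=4: inner runs 4 times
  i=5: inner runs 5 times
  i=6: inner runs 6 times
  i=7: inner runs 7 times
  ...
Total = 0 + 1 + 2 + ... + 171 = 172*(172-1)/2 = 14706


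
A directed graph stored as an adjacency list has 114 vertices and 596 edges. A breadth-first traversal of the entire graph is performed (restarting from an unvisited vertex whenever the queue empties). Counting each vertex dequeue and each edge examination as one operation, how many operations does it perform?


A full BFS traversal dequeues each vertex once and examines each edge once.
Vertex visits: 114
Edge visits: 596
V + E = 114 + 596 = 710


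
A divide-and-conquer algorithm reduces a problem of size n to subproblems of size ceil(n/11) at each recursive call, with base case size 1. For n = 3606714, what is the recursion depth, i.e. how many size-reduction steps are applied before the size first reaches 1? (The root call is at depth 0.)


Each step divides the size by 11 (rounding up); after k steps the size is ceil(n/11^k), which equals 1 exactly when 11^k >= n.
So the depth is the smallest k with 11^k >= 3606714, i.e. ceil(log_11(3606714)).
11^6 = 1771561 < 3606714 <= 19487171 = 11^7
Recursion depth = 7


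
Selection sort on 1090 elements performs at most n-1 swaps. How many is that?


Each of the 1089 passes places one element in its final position.
Pass 1: swap minimum into position 0
Pass 2: swap minimum of remaining into position 1
...
Pass 1089: last two elements, one swap
Maximum swaps = 1090 - 1 = 1089


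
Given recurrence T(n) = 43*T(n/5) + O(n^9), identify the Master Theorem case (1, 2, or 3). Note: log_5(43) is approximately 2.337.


Master Theorem parameters: a=43, b=5, c=9
log_b(a) = 2.337
Compare b^c with a: 5^9 = 1953125 > 43, so c > log_b(a).
Comparing c=9 vs log_b(a)=2.337:
9 > 2.337 => Case 3
Result: T(n) = O(n^9)
Master Theorem case = 3


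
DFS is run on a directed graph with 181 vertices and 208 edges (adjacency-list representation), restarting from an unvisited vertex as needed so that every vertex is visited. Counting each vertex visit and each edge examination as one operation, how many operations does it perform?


A full DFS traversal processes each vertex exactly once (push/pop on stack).
Each directed edge is examined once.
V = 181, E = 208
V + E = 389


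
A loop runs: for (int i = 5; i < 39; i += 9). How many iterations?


Loop starts at i = 5, increments by 9, stops when i >= 39.
Number of iterations = ceil((39 - 5) / 9)
= ceil(34 / 9)
= 4


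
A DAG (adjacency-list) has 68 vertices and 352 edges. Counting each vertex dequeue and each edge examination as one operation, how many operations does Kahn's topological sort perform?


V = 68 (vertex processing)
E = 352 (edge processing)
V + E = 68 + 352 = 420


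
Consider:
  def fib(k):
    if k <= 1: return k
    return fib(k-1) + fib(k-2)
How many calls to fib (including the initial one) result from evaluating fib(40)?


Let C(m) = total calls to evaluate fib(m). Then C(0)=C(1)=1, and
C(m) = 1 + C(m-1) + C(m-2) for m >= 2.
Build the table (each entry = 1 + previous two):
  C(0) = 1
  C(1) = 1
  C(2) = 1 + 1 + 1 = 3
  C(3) = 1 + 3 + 1 = 5
  C(4) = 1 + 5 + 3 = 9
  C(5) = 1 + 9 + 5 = 15
  C(6) = 1 + 15 + 9 = 25
  C(7) = 1 + 25 + 15 = 41
  C(8) = 1 + 41 + 25 = 67
  C(9) = 1 + 67 + 41 = 109
  C(10) = 1 + 109 + 67 = 177
  C(11) = 1 + 177 + 109 = 287
  C(12) = 1 + 287 + 177 = 465
  C(13) = 1 + 465 + 287 = 753
  C(14) = 1 + 753 + 465 = 1219
  C(15) = 1 + 1219 + 753 = 1973
  C(16) = 1 + 1973 + 1219 = 3193
  C(17) = 1 + 3193 + 1973 = 5167
  C(18) = 1 + 5167 + 3193 = 8361
  C(19) = 1 + 8361 + 5167 = 13529
  C(20) = 1 + 13529 + 8361 = 21891
  C(21) = 1 + 21891 + 13529 = 35421
  C(22) = 1 + 35421 + 21891 = 57313
  C(23) = 1 + 57313 + 35421 = 92735
  C(24) = 1 + 92735 + 57313 = 150049
  C(25) = 1 + 150049 + 92735 = 242785
  C(26) = 1 + 242785 + 150049 = 392835
  C(27) = 1 + 392835 + 242785 = 635621
  C(28) = 1 + 635621 + 392835 = 1028457
  C(29) = 1 + 1028457 + 635621 = 1664079
  C(30) = 1 + 1664079 + 1028457 = 2692537
  C(31) = 1 + 2692537 + 1664079 = 4356617
  C(32) = 1 + 4356617 + 2692537 = 7049155
  C(33) = 1 + 7049155 + 4356617 = 11405773
  C(34) = 1 + 11405773 + 7049155 = 18454929
  C(35) = 1 + 18454929 + 11405773 = 29860703
  C(36) = 1 + 29860703 + 18454929 = 48315633
  C(37) = 1 + 48315633 + 29860703 = 78176337
  C(38) = 1 + 78176337 + 48315633 = 126491971
  C(39) = 1 + 126491971 + 78176337 = 204668309
  C(40) = 1 + 204668309 + 126491971 = 331160281
Total calls for fib(40) = 331160281


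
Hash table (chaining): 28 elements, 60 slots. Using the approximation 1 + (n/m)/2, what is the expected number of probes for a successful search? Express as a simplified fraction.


Computing expected probes:
alpha = 28/60
= 1 + alpha/2
= 1 + 28/(2*60)
= (2*60 + 28) / (2*60)
= 148/120 = 37/30


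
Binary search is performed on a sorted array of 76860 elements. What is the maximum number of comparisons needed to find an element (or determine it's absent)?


Binary search halves the search space each comparison:
  Step 1: search space = 76860 -> 38430
  Step 2: search space = 38430 -> 19215
  Step 3: search space = 19215 -> 9607
  Step 4: search space = 9607 -> 4803
  Step 5: search space = 4803 -> 2401
  Step 6: search space = 2401 -> 1200
  Step 7: search space = 1200 -> 600
  Step 8: search space = 600 -> 300
  Step 9: search space = 300 -> 150
  Step 10: search space = 150 -> 75
  Step 11: search space = 75 -> 37
  Step 12: search space = 37 -> 18
  Step 13: search space = 18 -> 9
  Step 14: search space = 9 -> 4
  Step 15: search space = 4 -> 2
  Step 16: search space = 2 -> 1
  Step 17: search space = 1 (final check)
Maximum comparisons = floor(log2(76860)) + 1 = 16 + 1 = 17


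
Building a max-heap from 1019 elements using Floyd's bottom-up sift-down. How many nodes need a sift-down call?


In a heap of 1019 elements (0-indexed array):
  Last element index: 1018
  Parent of last element: floor((1018 - 1) / 2) = 508
  Internal nodes: indices 0 to 508
  Count = floor(1019/2) = 509


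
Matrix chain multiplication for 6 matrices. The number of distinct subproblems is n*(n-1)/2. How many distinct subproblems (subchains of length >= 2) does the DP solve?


Subproblems are indexed by (i, j) where i < j.
Number of such pairs = n*(n-1)/2
= 6 * 5 / 2
= 15


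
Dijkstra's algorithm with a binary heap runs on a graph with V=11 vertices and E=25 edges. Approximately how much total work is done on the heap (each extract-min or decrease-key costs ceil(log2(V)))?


Dijkstra with a binary heap: each vertex is extracted once, each edge may relax once.
Each heap operation costs O(log V).
V + E = 11 + 25 = 36
ceil(log2(11)) = 4 (since 2^3 = 8 < 11 <= 16 = 2^4)
Total heap work = (V+E) * ceil(log2(V)) = 36 * 4 = 144


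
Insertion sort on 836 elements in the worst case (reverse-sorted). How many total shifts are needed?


In the worst case (reverse-sorted), each element shifts past all previous:
  Element 1: 1 shifts
  Element 2: 2 shifts
  Element 3: 3 shifts
  Element 4: 4 shifts
  Element 5: 5 shifts
  ...
  Element 835: 835 shifts
Total = 1 + 2 + ... + 835
= 836*(836-1)/2 = 349030


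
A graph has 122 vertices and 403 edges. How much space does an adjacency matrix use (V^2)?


Adjacency matrix: V x V grid of entries
Space = V^2 = 122^2 = 122 * 122 = 14884


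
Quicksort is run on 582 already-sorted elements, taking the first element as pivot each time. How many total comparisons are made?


Sum of comparisons per partition:
581 + 580 + ... + 1 + 0
= 582 * (582 - 1) / 2
= 582 * 581 / 2
= 169071


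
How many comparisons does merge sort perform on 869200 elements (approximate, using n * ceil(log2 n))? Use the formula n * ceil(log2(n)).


Recursion depth: ceil(log2(869200)) = 20
Each recursion level merges n = 869200 elements
Total = 869200 * 20 = 17384000


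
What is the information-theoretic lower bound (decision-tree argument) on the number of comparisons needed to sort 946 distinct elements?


A binary decision tree of height h has at most 2^h leaves and needs at least n! of them, so h >= ceil(log2(n!)).
946! is far too large to multiply out, so use Stirling's series:
  ln(n!) ~ n ln n - n + (1/2) ln(2 pi n) + 1/(12n)  (error below 1/(360 n^3), negligible here)
  ln(946) = 6.8522426
  n ln n = 946 * 6.8522426 = 6482.2215
  (1/2) ln(2 pi * 946) = (1/2) ln(5943.8933) = 4.3451
  1/(12*946) = 0.0001
  ln(946!) ~ 6482.2215 - 946 + 4.3451 + 0.0001 = 5540.5667
Convert to base 2: log2(946!) = 5540.5667 / ln 2 = 5540.5667 / 0.69314718 = 7993.3481
ceil(7993.3481) = 7994


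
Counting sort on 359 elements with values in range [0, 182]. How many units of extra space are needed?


Output array size: 359 (to store sorted result)
Count array size: 183 (one slot per possible value, range 0 to 182)
Total extra space = 359 + 183 = 542


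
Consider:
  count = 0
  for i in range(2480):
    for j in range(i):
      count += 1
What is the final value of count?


For each i, the inner loop runs i times:
  i=0: inner runs 0 times
  i=1: inner runs 1 time
  i=2: inner runs 2 times
  i=3: inner runs 3 times
  i=4: inner runs 4 times
  i=5: inner runs 5 times
  i=6: inner runs 6 times
  i=7: inner runs 7 times
  ...
Total = 0 + 1 + 2 + ... + 2479 = 2480*(2480-1)/2 = 3073960


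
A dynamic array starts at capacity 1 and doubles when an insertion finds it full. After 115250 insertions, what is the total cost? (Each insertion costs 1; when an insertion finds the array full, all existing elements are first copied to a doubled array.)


Insertion cost: 115250 (one per element)
Resizes occur just before inserting elements 2, 3, 5, 9, ...
Elements copied at each resize: 1 + 2 + 4 + 8 + 16 + 32 + 64 + 128 + 256 + 512 + 1024 + 2048 + 4096 + 8192 + 16384 + 32768 + 65536
Sum of copies = 131071 (geometric series: 2^k - 1)
Total = 115250 + 131071 = 246321


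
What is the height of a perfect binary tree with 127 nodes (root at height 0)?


A perfect binary tree with 127 nodes:
  127 = 2^7 - 1
  Levels: 0, 1, ..., 6
  Height = 6
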